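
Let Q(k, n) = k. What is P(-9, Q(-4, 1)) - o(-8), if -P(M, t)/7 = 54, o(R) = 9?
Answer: -387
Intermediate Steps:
P(M, t) = -378 (P(M, t) = -7*54 = -378)
P(-9, Q(-4, 1)) - o(-8) = -378 - 1*9 = -378 - 9 = -387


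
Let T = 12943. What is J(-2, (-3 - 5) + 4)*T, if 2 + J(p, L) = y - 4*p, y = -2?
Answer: 51772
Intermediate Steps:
J(p, L) = -4 - 4*p (J(p, L) = -2 + (-2 - 4*p) = -4 - 4*p)
J(-2, (-3 - 5) + 4)*T = (-4 - 4*(-2))*12943 = (-4 + 8)*12943 = 4*12943 = 51772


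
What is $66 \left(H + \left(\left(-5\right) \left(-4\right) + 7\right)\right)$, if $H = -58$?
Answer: $-2046$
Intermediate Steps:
$66 \left(H + \left(\left(-5\right) \left(-4\right) + 7\right)\right) = 66 \left(-58 + \left(\left(-5\right) \left(-4\right) + 7\right)\right) = 66 \left(-58 + \left(20 + 7\right)\right) = 66 \left(-58 + 27\right) = 66 \left(-31\right) = -2046$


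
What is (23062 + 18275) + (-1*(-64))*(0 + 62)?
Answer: 45305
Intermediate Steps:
(23062 + 18275) + (-1*(-64))*(0 + 62) = 41337 + 64*62 = 41337 + 3968 = 45305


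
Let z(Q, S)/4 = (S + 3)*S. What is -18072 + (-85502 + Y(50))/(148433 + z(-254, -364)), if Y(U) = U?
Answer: -4060499660/224683 ≈ -18072.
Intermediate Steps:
z(Q, S) = 4*S*(3 + S) (z(Q, S) = 4*((S + 3)*S) = 4*((3 + S)*S) = 4*(S*(3 + S)) = 4*S*(3 + S))
-18072 + (-85502 + Y(50))/(148433 + z(-254, -364)) = -18072 + (-85502 + 50)/(148433 + 4*(-364)*(3 - 364)) = -18072 - 85452/(148433 + 4*(-364)*(-361)) = -18072 - 85452/(148433 + 525616) = -18072 - 85452/674049 = -18072 - 85452*1/674049 = -18072 - 28484/224683 = -4060499660/224683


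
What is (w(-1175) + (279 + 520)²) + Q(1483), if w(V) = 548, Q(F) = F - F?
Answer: 638949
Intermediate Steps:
Q(F) = 0
(w(-1175) + (279 + 520)²) + Q(1483) = (548 + (279 + 520)²) + 0 = (548 + 799²) + 0 = (548 + 638401) + 0 = 638949 + 0 = 638949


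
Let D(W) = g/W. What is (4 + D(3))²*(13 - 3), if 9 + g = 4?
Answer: 490/9 ≈ 54.444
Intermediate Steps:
g = -5 (g = -9 + 4 = -5)
D(W) = -5/W
(4 + D(3))²*(13 - 3) = (4 - 5/3)²*(13 - 3) = (4 - 5*⅓)²*10 = (4 - 5/3)²*10 = (7/3)²*10 = (49/9)*10 = 490/9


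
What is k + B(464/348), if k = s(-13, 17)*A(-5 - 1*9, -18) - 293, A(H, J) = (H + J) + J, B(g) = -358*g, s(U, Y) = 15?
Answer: -4561/3 ≈ -1520.3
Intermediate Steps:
A(H, J) = H + 2*J
k = -1043 (k = 15*((-5 - 1*9) + 2*(-18)) - 293 = 15*((-5 - 9) - 36) - 293 = 15*(-14 - 36) - 293 = 15*(-50) - 293 = -750 - 293 = -1043)
k + B(464/348) = -1043 - 166112/348 = -1043 - 358*4/3 = -1043 - 1432/3 = -4561/3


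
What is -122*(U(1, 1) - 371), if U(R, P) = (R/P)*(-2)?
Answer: 45506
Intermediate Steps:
U(R, P) = -2*R/P (U(R, P) = (R/P)*(-2) = -2*R/P)
-122*(U(1, 1) - 371) = -122*(-2*1/1 - 371) = -122*(-2*1*1 - 371) = -122*(-2 - 371) = -122*(-373) = 45506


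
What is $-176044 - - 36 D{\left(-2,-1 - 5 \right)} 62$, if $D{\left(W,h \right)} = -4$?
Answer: $-184972$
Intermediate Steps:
$-176044 - - 36 D{\left(-2,-1 - 5 \right)} 62 = -176044 - \left(-36\right) \left(-4\right) 62 = -176044 - 144 \cdot 62 = -176044 - 8928 = -184972$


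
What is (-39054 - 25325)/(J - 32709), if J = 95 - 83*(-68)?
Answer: 64379/26970 ≈ 2.3871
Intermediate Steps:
J = 5739 (J = 95 + 5644 = 5739)
(-39054 - 25325)/(J - 32709) = (-39054 - 25325)/(5739 - 32709) = -64379/(-26970) = -64379*(-1/26970) = 64379/26970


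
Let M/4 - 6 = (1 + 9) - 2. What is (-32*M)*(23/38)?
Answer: -20608/19 ≈ -1084.6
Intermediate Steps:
M = 56 (M = 24 + 4*((1 + 9) - 2) = 24 + 4*(10 - 2) = 24 + 4*8 = 24 + 32 = 56)
(-32*M)*(23/38) = (-32*56)*(23/38) = -41216/38 = -1792*23/38 = -20608/19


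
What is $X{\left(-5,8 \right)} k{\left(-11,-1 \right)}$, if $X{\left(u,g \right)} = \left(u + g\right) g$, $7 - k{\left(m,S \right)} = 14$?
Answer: $-168$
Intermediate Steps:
$k{\left(m,S \right)} = -7$ ($k{\left(m,S \right)} = 7 - 14 = -7$)
$X{\left(u,g \right)} = g \left(g + u\right)$ ($X{\left(u,g \right)} = \left(g + u\right) g = g \left(g + u\right)$)
$X{\left(-5,8 \right)} k{\left(-11,-1 \right)} = 8 \left(8 - 5\right) \left(-7\right) = 8 \cdot 3 \left(-7\right) = 24 \left(-7\right) = -168$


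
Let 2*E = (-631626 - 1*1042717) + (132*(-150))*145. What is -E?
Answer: 4545343/2 ≈ 2.2727e+6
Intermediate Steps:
E = -4545343/2 (E = ((-631626 - 1*1042717) + (132*(-150))*145)/2 = ((-631626 - 1042717) - 19800*145)/2 = (-1674343 - 2871000)/2 = (1/2)*(-4545343) = -4545343/2 ≈ -2.2727e+6)
-E = -1*(-4545343/2) = 4545343/2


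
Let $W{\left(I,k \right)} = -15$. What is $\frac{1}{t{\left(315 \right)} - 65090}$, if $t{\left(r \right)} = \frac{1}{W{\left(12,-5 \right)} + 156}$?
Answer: $- \frac{141}{9177689} \approx -1.5363 \cdot 10^{-5}$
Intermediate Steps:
$t{\left(r \right)} = \frac{1}{141}$ ($t{\left(r \right)} = \frac{1}{-15 + 156} = \frac{1}{141}$)
$\frac{1}{t{\left(315 \right)} - 65090} = \frac{1}{\frac{1}{141} - 65090} = \frac{1}{- \frac{9177689}{141}} = - \frac{141}{9177689}$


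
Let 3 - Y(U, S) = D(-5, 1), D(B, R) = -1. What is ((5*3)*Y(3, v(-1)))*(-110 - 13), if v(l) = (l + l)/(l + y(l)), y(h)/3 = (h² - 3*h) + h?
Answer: -7380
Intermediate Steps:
y(h) = -6*h + 3*h² (y(h) = 3*((h² - 3*h) + h) = 3*(h² - 2*h) = -6*h + 3*h²)
v(l) = 2*l/(l + 3*l*(-2 + l)) (v(l) = (l + l)/(l + 3*l*(-2 + l)) = (2*l)/(l + 3*l*(-2 + l)) = 2*l/(l + 3*l*(-2 + l)))
Y(U, S) = 4 (Y(U, S) = 3 - 1*(-1) = 3 + 1 = 4)
((5*3)*Y(3, v(-1)))*(-110 - 13) = ((5*3)*4)*(-110 - 13) = (15*4)*(-123) = 60*(-123) = -7380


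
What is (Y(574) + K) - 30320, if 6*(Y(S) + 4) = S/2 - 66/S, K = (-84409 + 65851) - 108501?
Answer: -135465595/861 ≈ -1.5734e+5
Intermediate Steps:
K = -127059 (K = -18558 - 108501 = -127059)
Y(S) = -4 - 11/S + S/12 (Y(S) = -4 + (S/2 - 66/S)/6 = -4 + (-11/S + S/12) = -4 - 11/S + S/12)
(Y(574) + K) - 30320 = ((-4 - 11/574 + (1/12)*574) - 127059) - 30320 = ((-4 - 11*1/574 + 287/6) - 127059) - 30320 = ((-4 - 11/574 + 287/6) - 127059) - 30320 = (37724/861 - 127059) - 30320 = -109360075/861 - 30320 = -135465595/861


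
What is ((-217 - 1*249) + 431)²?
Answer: 1225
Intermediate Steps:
((-217 - 1*249) + 431)² = ((-217 - 249) + 431)² = (-466 + 431)² = (-35)² = 1225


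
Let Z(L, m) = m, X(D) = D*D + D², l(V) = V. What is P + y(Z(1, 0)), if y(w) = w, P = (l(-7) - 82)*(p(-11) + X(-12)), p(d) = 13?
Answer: -26789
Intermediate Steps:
X(D) = 2*D² (X(D) = D² + D² = 2*D²)
P = -26789 (P = (-7 - 82)*(13 + 2*(-12)²) = -89*(13 + 2*144) = -89*(13 + 288) = -89*301 = -26789)
P + y(Z(1, 0)) = -26789 + 0 = -26789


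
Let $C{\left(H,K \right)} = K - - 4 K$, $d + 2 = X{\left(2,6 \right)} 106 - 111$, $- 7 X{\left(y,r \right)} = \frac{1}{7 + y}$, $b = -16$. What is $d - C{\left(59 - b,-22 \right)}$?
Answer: $- \frac{295}{63} \approx -4.6825$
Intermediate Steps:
$X{\left(y,r \right)} = - \frac{1}{7 \left(7 + y\right)}$
$d = - \frac{7225}{63}$ ($d = -2 - \left(111 - - \frac{1}{49 + 7 \cdot 2} \cdot 106\right) = -2 - \left(111 - - \frac{1}{49 + 14} \cdot 106\right) = -2 - \left(111 - - \frac{1}{63} \cdot 106\right) = -2 - \left(111 - \left(-1\right) \frac{1}{63} \cdot 106\right) = -2 - \frac{7099}{63} = - \frac{7225}{63} \approx -114.68$)
$C{\left(H,K \right)} = 5 K$ ($C{\left(H,K \right)} = K + 4 K = 5 K$)
$d - C{\left(59 - b,-22 \right)} = - \frac{7225}{63} - 5 \left(-22\right) = - \frac{7225}{63} - -110 = - \frac{7225}{63} + 110 = - \frac{295}{63}$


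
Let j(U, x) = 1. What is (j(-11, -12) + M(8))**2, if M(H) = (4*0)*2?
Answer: 1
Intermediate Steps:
M(H) = 0 (M(H) = 0*2 = 0)
(j(-11, -12) + M(8))**2 = (1 + 0)**2 = 1**2 = 1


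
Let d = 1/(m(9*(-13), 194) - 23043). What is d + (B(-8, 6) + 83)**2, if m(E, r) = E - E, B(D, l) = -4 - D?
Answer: 174412466/23043 ≈ 7569.0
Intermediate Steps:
m(E, r) = 0
d = -1/23043 (d = 1/(0 - 23043) = 1/(-23043) = -1/23043 ≈ -4.3397e-5)
d + (B(-8, 6) + 83)**2 = -1/23043 + ((-4 - 1*(-8)) + 83)**2 = -1/23043 + ((-4 + 8) + 83)**2 = -1/23043 + (4 + 83)**2 = -1/23043 + 87**2 = -1/23043 + 7569 = 174412466/23043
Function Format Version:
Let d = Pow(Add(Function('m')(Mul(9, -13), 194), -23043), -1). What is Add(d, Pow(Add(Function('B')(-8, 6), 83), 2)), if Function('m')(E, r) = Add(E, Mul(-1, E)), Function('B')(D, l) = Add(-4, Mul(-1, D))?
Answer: Rational(174412466, 23043) ≈ 7569.0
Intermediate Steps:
Function('m')(E, r) = 0
d = Rational(-1, 23043) (d = Pow(Add(0, -23043), -1) = Pow(-23043, -1) = Rational(-1, 23043) ≈ -4.3397e-5)
Add(d, Pow(Add(Function('B')(-8, 6), 83), 2)) = Add(Rational(-1, 23043), Pow(Add(Add(-4, Mul(-1, -8)), 83), 2)) = Add(Rational(-1, 23043), Pow(Add(Add(-4, 8), 83), 2)) = Add(Rational(-1, 23043), Pow(Add(4, 83), 2)) = Add(Rational(-1, 23043), Pow(87, 2)) = Add(Rational(-1, 23043), 7569) = Rational(174412466, 23043)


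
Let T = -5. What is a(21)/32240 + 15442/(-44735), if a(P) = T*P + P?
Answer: -25080391/72112820 ≈ -0.34779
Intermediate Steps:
a(P) = -4*P (a(P) = -5*P + P = -4*P)
a(21)/32240 + 15442/(-44735) = -4*21/32240 + 15442/(-44735) = -84*1/32240 + 15442*(-1/44735) = -21/8060 - 15442/44735 = -25080391/72112820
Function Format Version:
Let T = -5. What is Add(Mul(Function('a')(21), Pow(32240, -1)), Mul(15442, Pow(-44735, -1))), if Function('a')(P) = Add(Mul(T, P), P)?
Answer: Rational(-25080391, 72112820) ≈ -0.34779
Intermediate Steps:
Function('a')(P) = Mul(-4, P) (Function('a')(P) = Add(Mul(-5, P), P) = Mul(-4, P))
Add(Mul(Function('a')(21), Pow(32240, -1)), Mul(15442, Pow(-44735, -1))) = Add(Mul(Mul(-4, 21), Pow(32240, -1)), Mul(15442, Pow(-44735, -1))) = Add(Mul(-84, Rational(1, 32240)), Mul(15442, Rational(-1, 44735))) = Add(Rational(-21, 8060), Rational(-15442, 44735)) = Rational(-25080391, 72112820)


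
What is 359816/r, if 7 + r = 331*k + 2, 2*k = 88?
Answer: 359816/14559 ≈ 24.714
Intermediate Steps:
k = 44 (k = (1/2)*88 = 44)
r = 14559 (r = -7 + (331*44 + 2) = -7 + (14564 + 2) = -7 + 14566 = 14559)
359816/r = 359816/14559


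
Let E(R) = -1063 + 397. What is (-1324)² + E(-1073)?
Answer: 1752310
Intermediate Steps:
E(R) = -666
(-1324)² + E(-1073) = (-1324)² - 666 = 1752976 - 666 = 1752310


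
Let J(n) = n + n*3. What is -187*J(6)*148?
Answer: -664224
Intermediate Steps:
J(n) = 4*n (J(n) = n + 3*n = 4*n)
-187*J(6)*148 = -748*6*148 = -187*24*148 = -4488*148 = -664224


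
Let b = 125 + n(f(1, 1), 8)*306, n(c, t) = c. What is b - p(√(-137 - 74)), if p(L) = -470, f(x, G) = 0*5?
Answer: 595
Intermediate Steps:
f(x, G) = 0
b = 125 (b = 125 + 0*306 = 125 + 0 = 125)
b - p(√(-137 - 74)) = 125 - 1*(-470) = 125 + 470 = 595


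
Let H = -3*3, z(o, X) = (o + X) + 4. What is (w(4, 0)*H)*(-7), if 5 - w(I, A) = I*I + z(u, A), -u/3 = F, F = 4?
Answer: -189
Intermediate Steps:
u = -12 (u = -3*4 = -12)
z(o, X) = 4 + X + o (z(o, X) = (X + o) + 4 = 4 + X + o)
w(I, A) = 13 - A - I² (w(I, A) = 5 - (I*I + (4 + A - 12)) = 5 - (I² + (-8 + A)) = 5 - (-8 + A + I²) = 5 + (8 - A - I²) = 13 - A - I²)
H = -9
(w(4, 0)*H)*(-7) = ((13 - 1*0 - 1*4²)*(-9))*(-7) = ((13 + 0 - 1*16)*(-9))*(-7) = ((13 + 0 - 16)*(-9))*(-7) = -3*(-9)*(-7) = 27*(-7) = -189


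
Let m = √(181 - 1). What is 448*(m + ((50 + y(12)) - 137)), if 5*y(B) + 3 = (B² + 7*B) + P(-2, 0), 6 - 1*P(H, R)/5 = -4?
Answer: -14336 + 2688*√5 ≈ -8325.5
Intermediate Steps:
P(H, R) = 50 (P(H, R) = 30 - 5*(-4) = 30 + 20 = 50)
y(B) = 47/5 + B²/5 + 7*B/5 (y(B) = -⅗ + ((B² + 7*B) + 50)/5 = -⅗ + (50 + B² + 7*B)/5 = -⅗ + (10 + B²/5 + 7*B/5) = 47/5 + B²/5 + 7*B/5)
m = 6*√5 (m = √180 = 6*√5 ≈ 13.416)
448*(m + ((50 + y(12)) - 137)) = 448*(6*√5 + ((50 + (47/5 + (⅕)*12² + (7/5)*12)) - 137)) = 448*(6*√5 + ((50 + (47/5 + (⅕)*144 + 84/5)) - 137)) = 448*(6*√5 + ((50 + (47/5 + 144/5 + 84/5)) - 137)) = 448*(6*√5 + ((50 + 55) - 137)) = 448*(6*√5 + (105 - 137)) = 448*(6*√5 - 32) = 448*(-32 + 6*√5) = -14336 + 2688*√5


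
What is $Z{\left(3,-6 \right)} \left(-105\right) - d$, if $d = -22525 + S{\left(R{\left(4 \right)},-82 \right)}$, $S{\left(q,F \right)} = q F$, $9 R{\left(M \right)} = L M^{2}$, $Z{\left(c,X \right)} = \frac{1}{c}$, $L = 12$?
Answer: $\frac{72718}{3} \approx 24239.0$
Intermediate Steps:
$R{\left(M \right)} = \frac{4 M^{2}}{3}$ ($R{\left(M \right)} = \frac{12 M^{2}}{9} = \frac{4 M^{2}}{3}$)
$S{\left(q,F \right)} = F q$
$d = - \frac{72823}{3}$ ($d = -22525 - 82 \frac{4 \cdot 4^{2}}{3} = -22525 - 82 \cdot \frac{4}{3} \cdot 16 = -22525 - \frac{5248}{3} = - \frac{72823}{3} \approx -24274.0$)
$Z{\left(3,-6 \right)} \left(-105\right) - d = \frac{1}{3} \left(-105\right) - - \frac{72823}{3} = \frac{1}{3} \left(-105\right) + \frac{72823}{3} = -35 + \frac{72823}{3} = \frac{72718}{3}$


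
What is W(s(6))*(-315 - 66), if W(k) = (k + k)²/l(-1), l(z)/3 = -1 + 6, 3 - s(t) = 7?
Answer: -8128/5 ≈ -1625.6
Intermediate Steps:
s(t) = -4 (s(t) = 3 - 1*7 = 3 - 7 = -4)
l(z) = 15 (l(z) = 3*(-1 + 6) = 3*5 = 15)
W(k) = 4*k²/15 (W(k) = (k + k)²/15 = (2*k)²*(1/15) = (4*k²)*(1/15) = 4*k²/15)
W(s(6))*(-315 - 66) = ((4/15)*(-4)²)*(-315 - 66) = ((4/15)*16)*(-381) = (64/15)*(-381) = -8128/5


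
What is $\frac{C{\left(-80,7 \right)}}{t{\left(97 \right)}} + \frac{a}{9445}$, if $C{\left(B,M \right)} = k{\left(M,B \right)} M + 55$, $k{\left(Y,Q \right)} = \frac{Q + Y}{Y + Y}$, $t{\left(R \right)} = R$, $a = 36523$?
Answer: $\frac{7434927}{1832330} \approx 4.0576$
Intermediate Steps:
$k{\left(Y,Q \right)} = \frac{Q + Y}{2 Y}$
$C{\left(B,M \right)} = 55 + \frac{B}{2} + \frac{M}{2}$ ($C{\left(B,M \right)} = \frac{B + M}{2 M} M + 55 = \left(\frac{B}{2} + \frac{M}{2}\right) + 55 = 55 + \frac{B}{2} + \frac{M}{2}$)
$\frac{C{\left(-80,7 \right)}}{t{\left(97 \right)}} + \frac{a}{9445} = \frac{55 + \frac{1}{2} \left(-80\right) + \frac{1}{2} \cdot 7}{97} + \frac{36523}{9445} = \left(55 - 40 + \frac{7}{2}\right) \frac{1}{97} + 36523 \cdot \frac{1}{9445} = \frac{37}{2} \cdot \frac{1}{97} + \frac{36523}{9445} = \frac{37}{194} + \frac{36523}{9445} = \frac{7434927}{1832330}$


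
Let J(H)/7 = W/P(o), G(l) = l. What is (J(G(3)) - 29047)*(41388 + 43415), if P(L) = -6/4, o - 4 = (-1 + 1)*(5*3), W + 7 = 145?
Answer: -2517885873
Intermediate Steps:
W = 138 (W = -7 + 145 = 138)
o = 4 (o = 4 + (-1 + 1)*(5*3) = 4 + 0*15 = 4 + 0 = 4)
P(L) = -3/2 (P(L) = -6*¼ = -3/2)
J(H) = -644 (J(H) = 7*(138/(-3/2)) = 7*(138*(-⅔)) = 7*(-92) = -644)
(J(G(3)) - 29047)*(41388 + 43415) = (-644 - 29047)*(41388 + 43415) = -29691*84803 = -2517885873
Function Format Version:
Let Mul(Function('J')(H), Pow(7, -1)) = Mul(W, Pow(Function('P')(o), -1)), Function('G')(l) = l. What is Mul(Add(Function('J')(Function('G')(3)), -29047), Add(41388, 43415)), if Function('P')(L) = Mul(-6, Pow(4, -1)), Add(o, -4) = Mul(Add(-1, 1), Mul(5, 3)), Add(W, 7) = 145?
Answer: -2517885873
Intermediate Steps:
W = 138 (W = Add(-7, 145) = 138)
o = 4 (o = Add(4, Mul(Add(-1, 1), Mul(5, 3))) = Add(4, Mul(0, 15)) = Add(4, 0) = 4)
Function('P')(L) = Rational(-3, 2) (Function('P')(L) = Mul(-6, Rational(1, 4)) = Rational(-3, 2))
Function('J')(H) = -644 (Function('J')(H) = Mul(7, Mul(138, Pow(Rational(-3, 2), -1))) = Mul(7, Mul(138, Rational(-2, 3))) = Mul(7, -92) = -644)
Mul(Add(Function('J')(Function('G')(3)), -29047), Add(41388, 43415)) = Mul(Add(-644, -29047), Add(41388, 43415)) = Mul(-29691, 84803) = -2517885873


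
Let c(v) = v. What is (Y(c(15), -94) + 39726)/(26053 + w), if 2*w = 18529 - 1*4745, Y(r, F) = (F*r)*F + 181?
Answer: 15677/2995 ≈ 5.2344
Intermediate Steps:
Y(r, F) = 181 + r*F**2 (Y(r, F) = r*F**2 + 181 = 181 + r*F**2)
w = 6892 (w = (18529 - 1*4745)/2 = (18529 - 4745)/2 = (1/2)*13784 = 6892)
(Y(c(15), -94) + 39726)/(26053 + w) = ((181 + 15*(-94)**2) + 39726)/(26053 + 6892) = ((181 + 15*8836) + 39726)/32945 = ((181 + 132540) + 39726)*(1/32945) = (132721 + 39726)*(1/32945) = 172447*(1/32945) = 15677/2995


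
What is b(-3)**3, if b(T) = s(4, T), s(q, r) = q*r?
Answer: -1728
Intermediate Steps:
b(T) = 4*T
b(-3)**3 = (4*(-3))**3 = (-12)**3 = -1728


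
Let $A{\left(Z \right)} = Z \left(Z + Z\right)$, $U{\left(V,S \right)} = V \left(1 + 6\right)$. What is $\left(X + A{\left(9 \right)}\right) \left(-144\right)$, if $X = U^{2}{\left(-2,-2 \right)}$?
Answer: $-51552$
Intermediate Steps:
$U{\left(V,S \right)} = 7 V$ ($U{\left(V,S \right)} = V 7 = 7 V$)
$A{\left(Z \right)} = 2 Z^{2}$ ($A{\left(Z \right)} = Z 2 Z = 2 Z^{2}$)
$X = 196$ ($X = \left(7 \left(-2\right)\right)^{2} = \left(-14\right)^{2} = 196$)
$\left(X + A{\left(9 \right)}\right) \left(-144\right) = \left(196 + 2 \cdot 9^{2}\right) \left(-144\right) = \left(196 + 2 \cdot 81\right) \left(-144\right) = \left(196 + 162\right) \left(-144\right) = 358 \left(-144\right) = -51552$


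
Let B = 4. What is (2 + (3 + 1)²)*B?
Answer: 72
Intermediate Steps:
(2 + (3 + 1)²)*B = (2 + (3 + 1)²)*4 = (2 + 4²)*4 = (2 + 16)*4 = 18*4 = 72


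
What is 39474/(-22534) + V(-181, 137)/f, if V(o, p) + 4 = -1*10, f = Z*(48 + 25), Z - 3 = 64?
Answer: -96691405/55106897 ≈ -1.7546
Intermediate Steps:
Z = 67 (Z = 3 + 64 = 67)
f = 4891 (f = 67*(48 + 25) = 67*73 = 4891)
V(o, p) = -14 (V(o, p) = -4 - 1*10 = -4 - 10 = -14)
39474/(-22534) + V(-181, 137)/f = 39474/(-22534) - 14/4891 = 39474*(-1/22534) - 14*1/4891 = -19737/11267 - 14/4891 = -96691405/55106897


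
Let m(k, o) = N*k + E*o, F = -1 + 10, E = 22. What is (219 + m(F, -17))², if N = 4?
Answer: 14161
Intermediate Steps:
F = 9
m(k, o) = 4*k + 22*o
(219 + m(F, -17))² = (219 + (4*9 + 22*(-17)))² = (219 + (36 - 374))² = (219 - 338)² = (-119)² = 14161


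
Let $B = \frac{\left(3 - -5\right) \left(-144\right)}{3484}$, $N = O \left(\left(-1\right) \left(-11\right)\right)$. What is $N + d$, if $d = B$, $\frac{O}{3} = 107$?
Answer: $\frac{3075213}{871} \approx 3530.7$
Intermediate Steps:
$O = 321$ ($O = 3 \cdot 107 = 321$)
$N = 3531$ ($N = 321 \left(\left(-1\right) \left(-11\right)\right) = 321 \cdot 11 = 3531$)
$B = - \frac{288}{871}$ ($B = \left(3 + 5\right) \left(-144\right) \frac{1}{3484} = 8 \left(-144\right) \frac{1}{3484} = \left(-1152\right) \frac{1}{3484} = - \frac{288}{871} \approx -0.33065$)
$d = - \frac{288}{871} \approx -0.33065$
$N + d = 3531 - \frac{288}{871} = \frac{3075213}{871}$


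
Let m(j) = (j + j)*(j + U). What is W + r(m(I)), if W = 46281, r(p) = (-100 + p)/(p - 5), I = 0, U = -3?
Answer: 46301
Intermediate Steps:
m(j) = 2*j*(-3 + j) (m(j) = (j + j)*(j - 3) = (2*j)*(-3 + j) = 2*j*(-3 + j))
r(p) = (-100 + p)/(-5 + p)
W + r(m(I)) = 46281 + (-100 + 2*0*(-3 + 0))/(-5 + 2*0*(-3 + 0)) = 46281 + (-100 + 2*0*(-3))/(-5 + 2*0*(-3)) = 46281 + (-100 + 0)/(-5 + 0) = 46281 - 100/(-5) = 46281 - 1/5*(-100) = 46281 + 20 = 46301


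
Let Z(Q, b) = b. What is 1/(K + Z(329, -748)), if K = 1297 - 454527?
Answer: -1/453978 ≈ -2.2027e-6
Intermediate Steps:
K = -453230
1/(K + Z(329, -748)) = 1/(-453230 - 748) = 1/(-453978) = -1/453978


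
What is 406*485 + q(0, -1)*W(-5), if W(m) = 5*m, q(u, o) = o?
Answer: 196935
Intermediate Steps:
406*485 + q(0, -1)*W(-5) = 406*485 - 5*(-5) = 196910 - 1*(-25) = 196910 + 25 = 196935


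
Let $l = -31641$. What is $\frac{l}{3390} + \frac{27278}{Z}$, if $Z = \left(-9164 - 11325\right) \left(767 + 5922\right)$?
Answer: $- \frac{1445506887927}{154867540730} \approx -9.3338$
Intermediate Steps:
$Z = -137050921$ ($Z = \left(-20489\right) 6689 = -137050921$)
$\frac{l}{3390} + \frac{27278}{Z} = - \frac{31641}{3390} + \frac{27278}{-137050921} = \left(-31641\right) \frac{1}{3390} + 27278 \left(- \frac{1}{137050921}\right) = - \frac{10547}{1130} - \frac{27278}{137050921} = - \frac{1445506887927}{154867540730}$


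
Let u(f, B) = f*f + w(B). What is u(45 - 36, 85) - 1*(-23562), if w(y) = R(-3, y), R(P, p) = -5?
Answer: 23638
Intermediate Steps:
w(y) = -5
u(f, B) = -5 + f² (u(f, B) = f*f - 5 = f² - 5 = -5 + f²)
u(45 - 36, 85) - 1*(-23562) = (-5 + (45 - 36)²) - 1*(-23562) = (-5 + 9²) + 23562 = (-5 + 81) + 23562 = 76 + 23562 = 23638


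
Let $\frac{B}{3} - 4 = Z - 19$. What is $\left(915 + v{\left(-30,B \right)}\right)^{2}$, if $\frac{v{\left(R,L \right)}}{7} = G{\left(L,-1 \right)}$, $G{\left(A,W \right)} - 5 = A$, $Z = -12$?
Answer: $146689$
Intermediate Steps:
$B = -81$ ($B = 12 + 3 \left(-12 - 19\right) = 12 + 3 \left(-31\right) = 12 - 93 = -81$)
$G{\left(A,W \right)} = 5 + A$
$v{\left(R,L \right)} = 35 + 7 L$ ($v{\left(R,L \right)} = 7 \left(5 + L\right) = 35 + 7 L$)
$\left(915 + v{\left(-30,B \right)}\right)^{2} = \left(915 + \left(35 + 7 \left(-81\right)\right)\right)^{2} = \left(915 + \left(35 - 567\right)\right)^{2} = \left(915 - 532\right)^{2} = 383^{2} = 146689$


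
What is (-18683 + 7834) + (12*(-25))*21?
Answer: -17149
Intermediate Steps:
(-18683 + 7834) + (12*(-25))*21 = -10849 - 300*21 = -10849 - 6300 = -17149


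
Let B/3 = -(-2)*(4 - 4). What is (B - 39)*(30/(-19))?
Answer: 1170/19 ≈ 61.579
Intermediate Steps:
B = 0 (B = 3*(-(-2)*(4 - 4)) = 3*(-(-2)*0) = 3*(-1*0) = 3*0 = 0)
(B - 39)*(30/(-19)) = (0 - 39)*(30/(-19)) = -1170*(-1)/19 = -39*(-30/19) = 1170/19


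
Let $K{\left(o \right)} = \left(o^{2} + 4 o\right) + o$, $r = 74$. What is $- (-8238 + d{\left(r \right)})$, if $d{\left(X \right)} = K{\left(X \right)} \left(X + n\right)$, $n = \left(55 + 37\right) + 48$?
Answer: $-1242806$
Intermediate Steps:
$n = 140$ ($n = 92 + 48 = 140$)
$K{\left(o \right)} = o^{2} + 5 o$
$d{\left(X \right)} = X \left(5 + X\right) \left(140 + X\right)$ ($d{\left(X \right)} = X \left(5 + X\right) \left(X + 140\right) = X \left(5 + X\right) \left(140 + X\right)$)
$- (-8238 + d{\left(r \right)}) = - (-8238 + 74 \left(5 + 74\right) \left(140 + 74\right)) = - (-8238 + 74 \cdot 79 \cdot 214) = - (-8238 + 1251044) = \left(-1\right) 1242806 = -1242806$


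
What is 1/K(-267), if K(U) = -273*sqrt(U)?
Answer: I*sqrt(267)/72891 ≈ 0.00022417*I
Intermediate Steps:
1/K(-267) = 1/(-273*I*sqrt(267)) = I*sqrt(267)/72891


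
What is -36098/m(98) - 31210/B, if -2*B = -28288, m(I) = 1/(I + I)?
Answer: -50035886581/7072 ≈ -7.0752e+6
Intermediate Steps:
m(I) = 1/(2*I)
B = 14144 (B = -½*(-28288) = 14144)
-36098/m(98) - 31210/B = -36098/((½)/98) - 31210/14144 = -36098/((½)*(1/98)) - 31210*1/14144 = -36098/1/196 - 15605/7072 = -36098*196 - 15605/7072 = -7075208 - 15605/7072 = -50035886581/7072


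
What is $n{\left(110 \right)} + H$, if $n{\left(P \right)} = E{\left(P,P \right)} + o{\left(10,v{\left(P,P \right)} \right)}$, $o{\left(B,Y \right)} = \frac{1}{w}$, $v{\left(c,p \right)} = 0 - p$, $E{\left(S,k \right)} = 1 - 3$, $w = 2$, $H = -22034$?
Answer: $- \frac{44071}{2} \approx -22036.0$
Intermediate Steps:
$E{\left(S,k \right)} = -2$
$v{\left(c,p \right)} = - p$
$o{\left(B,Y \right)} = \frac{1}{2}$
$n{\left(P \right)} = - \frac{3}{2}$ ($n{\left(P \right)} = -2 + \frac{1}{2} = - \frac{3}{2}$)
$n{\left(110 \right)} + H = - \frac{3}{2} - 22034 = - \frac{44071}{2}$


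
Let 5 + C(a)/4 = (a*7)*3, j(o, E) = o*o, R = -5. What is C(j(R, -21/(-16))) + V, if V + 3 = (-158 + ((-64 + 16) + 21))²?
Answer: 36302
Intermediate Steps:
j(o, E) = o²
V = 34222 (V = -3 + (-158 + ((-64 + 16) + 21))² = -3 + (-158 + (-48 + 21))² = -3 + (-158 - 27)² = -3 + (-185)² = -3 + 34225 = 34222)
C(a) = -20 + 84*a (C(a) = -20 + 4*((a*7)*3) = -20 + 4*((7*a)*3) = -20 + 4*(21*a) = -20 + 84*a)
C(j(R, -21/(-16))) + V = (-20 + 84*(-5)²) + 34222 = (-20 + 84*25) + 34222 = (-20 + 2100) + 34222 = 2080 + 34222 = 36302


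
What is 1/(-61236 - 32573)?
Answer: -1/93809 ≈ -1.0660e-5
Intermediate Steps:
1/(-61236 - 32573) = 1/(-93809) = -1/93809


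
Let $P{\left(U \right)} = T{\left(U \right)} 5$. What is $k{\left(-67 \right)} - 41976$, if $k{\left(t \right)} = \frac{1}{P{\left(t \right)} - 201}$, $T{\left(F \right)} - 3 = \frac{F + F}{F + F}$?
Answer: $- \frac{7597657}{181} \approx -41976.0$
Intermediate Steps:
$T{\left(F \right)} = 4$ ($T{\left(F \right)} = 3 + \frac{F + F}{F + F} = 3 + \frac{2 F}{2 F} = 3 + 2 F \frac{1}{2 F} = 3 + 1 = 4$)
$P{\left(U \right)} = 20$ ($P{\left(U \right)} = 4 \cdot 5 = 20$)
$k{\left(t \right)} = - \frac{1}{181}$ ($k{\left(t \right)} = \frac{1}{20 - 201} = \frac{1}{-181} = - \frac{1}{181}$)
$k{\left(-67 \right)} - 41976 = - \frac{1}{181} - 41976 = - \frac{7597657}{181}$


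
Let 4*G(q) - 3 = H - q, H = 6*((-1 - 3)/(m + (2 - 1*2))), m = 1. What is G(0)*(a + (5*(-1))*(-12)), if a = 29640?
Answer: -155925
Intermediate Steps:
H = -24 (H = 6*((-1 - 3)/(1 + (2 - 1*2))) = 6*(-4/(1 + (2 - 2))) = 6*(-4/(1 + 0)) = 6*(-4/1) = 6*(-4*1) = 6*(-4) = -24)
G(q) = -21/4 - q/4 (G(q) = ¾ + (-24 - q)/4 = ¾ + (-6 - q/4) = -21/4 - q/4)
G(0)*(a + (5*(-1))*(-12)) = (-21/4 - ¼*0)*(29640 + (5*(-1))*(-12)) = (-21/4 + 0)*(29640 - 5*(-12)) = -21*(29640 + 60)/4 = -21/4*29700 = -155925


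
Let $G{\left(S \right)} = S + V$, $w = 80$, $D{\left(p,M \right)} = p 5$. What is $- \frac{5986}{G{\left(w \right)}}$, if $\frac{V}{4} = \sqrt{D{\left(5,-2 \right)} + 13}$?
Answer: $- \frac{14965}{181} + \frac{2993 \sqrt{38}}{724} \approx -57.196$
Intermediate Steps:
$D{\left(p,M \right)} = 5 p$
$V = 4 \sqrt{38}$ ($V = 4 \sqrt{5 \cdot 5 + 13} = 4 \sqrt{25 + 13} = 4 \sqrt{38} \approx 24.658$)
$G{\left(S \right)} = S + 4 \sqrt{38}$
$- \frac{5986}{G{\left(w \right)}} = - \frac{5986}{80 + 4 \sqrt{38}}$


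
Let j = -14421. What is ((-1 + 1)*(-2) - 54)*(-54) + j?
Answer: -11505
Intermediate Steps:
((-1 + 1)*(-2) - 54)*(-54) + j = ((-1 + 1)*(-2) - 54)*(-54) - 14421 = (0*(-2) - 54)*(-54) - 14421 = (0 - 54)*(-54) - 14421 = -54*(-54) - 14421 = 2916 - 14421 = -11505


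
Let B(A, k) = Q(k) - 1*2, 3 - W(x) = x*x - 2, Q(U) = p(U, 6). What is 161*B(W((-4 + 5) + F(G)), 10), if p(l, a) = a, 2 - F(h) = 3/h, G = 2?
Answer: 644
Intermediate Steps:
F(h) = 2 - 3/h
Q(U) = 6
W(x) = 5 - x² (W(x) = 3 - (x*x - 2) = 3 - (x² - 2) = 3 - (-2 + x²) = 3 + (2 - x²) = 5 - x²)
B(A, k) = 4 (B(A, k) = 6 - 1*2 = 6 - 2 = 4)
161*B(W((-4 + 5) + F(G)), 10) = 161*4 = 644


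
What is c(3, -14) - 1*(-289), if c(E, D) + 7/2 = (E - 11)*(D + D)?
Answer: 1019/2 ≈ 509.50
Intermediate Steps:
c(E, D) = -7/2 + 2*D*(-11 + E) (c(E, D) = -7/2 + (E - 11)*(D + D) = -7/2 + (-11 + E)*(2*D) = -7/2 + 2*D*(-11 + E))
c(3, -14) - 1*(-289) = (-7/2 - 22*(-14) + 2*(-14)*3) - 1*(-289) = (-7/2 + 308 - 84) + 289 = 441/2 + 289 = 1019/2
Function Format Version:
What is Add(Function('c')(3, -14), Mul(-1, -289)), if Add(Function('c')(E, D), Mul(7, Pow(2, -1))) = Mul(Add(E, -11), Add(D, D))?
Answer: Rational(1019, 2) ≈ 509.50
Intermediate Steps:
Function('c')(E, D) = Add(Rational(-7, 2), Mul(2, D, Add(-11, E))) (Function('c')(E, D) = Add(Rational(-7, 2), Mul(Add(E, -11), Add(D, D))) = Add(Rational(-7, 2), Mul(Add(-11, E), Mul(2, D))) = Add(Rational(-7, 2), Mul(2, D, Add(-11, E))))
Add(Function('c')(3, -14), Mul(-1, -289)) = Add(Add(Rational(-7, 2), Mul(-22, -14), Mul(2, -14, 3)), Mul(-1, -289)) = Add(Add(Rational(-7, 2), 308, -84), 289) = Add(Rational(441, 2), 289) = Rational(1019, 2)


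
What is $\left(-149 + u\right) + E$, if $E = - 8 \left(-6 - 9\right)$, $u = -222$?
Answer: $-251$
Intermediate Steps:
$E = 120$ ($E = \left(-8\right) \left(-15\right) = 120$)
$\left(-149 + u\right) + E = \left(-149 - 222\right) + 120 = -371 + 120 = -251$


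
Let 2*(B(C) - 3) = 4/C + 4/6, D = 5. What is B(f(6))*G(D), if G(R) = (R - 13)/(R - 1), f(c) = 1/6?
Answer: -92/3 ≈ -30.667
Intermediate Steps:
f(c) = ⅙ (f(c) = 1*(⅙) = ⅙)
G(R) = (-13 + R)/(-1 + R)
B(C) = 10/3 + 2/C (B(C) = 3 + (4/C + 4/6)/2 = 3 + (4/C + 4*(⅙))/2 = 3 + (4/C + ⅔)/2 = 3 + (⅔ + 4/C)/2 = 3 + (⅓ + 2/C) = 10/3 + 2/C)
B(f(6))*G(D) = (10/3 + 2/(⅙))*((-13 + 5)/(-1 + 5)) = (10/3 + 2*6)*(-8/4) = (10/3 + 12)*((¼)*(-8)) = (46/3)*(-2) = -92/3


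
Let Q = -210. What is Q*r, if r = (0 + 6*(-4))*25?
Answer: 126000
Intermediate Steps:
r = -600 (r = (0 - 24)*25 = -24*25 = -600)
Q*r = -210*(-600) = 126000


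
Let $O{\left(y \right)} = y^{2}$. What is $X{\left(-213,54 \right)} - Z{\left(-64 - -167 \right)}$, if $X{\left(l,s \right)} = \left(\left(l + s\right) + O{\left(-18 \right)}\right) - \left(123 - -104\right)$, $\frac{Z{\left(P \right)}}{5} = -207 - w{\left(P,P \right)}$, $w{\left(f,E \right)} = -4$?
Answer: $953$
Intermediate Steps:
$Z{\left(P \right)} = -1015$ ($Z{\left(P \right)} = 5 \left(-207 - -4\right) = 5 \left(-207 + 4\right) = 5 \left(-203\right) = -1015$)
$X{\left(l,s \right)} = 97 + l + s$ ($X{\left(l,s \right)} = \left(\left(l + s\right) + \left(-18\right)^{2}\right) - \left(123 - -104\right) = \left(\left(l + s\right) + 324\right) - \left(123 + 104\right) = \left(324 + l + s\right) - 227 = 97 + l + s$)
$X{\left(-213,54 \right)} - Z{\left(-64 - -167 \right)} = \left(97 - 213 + 54\right) - -1015 = -62 + 1015 = 953$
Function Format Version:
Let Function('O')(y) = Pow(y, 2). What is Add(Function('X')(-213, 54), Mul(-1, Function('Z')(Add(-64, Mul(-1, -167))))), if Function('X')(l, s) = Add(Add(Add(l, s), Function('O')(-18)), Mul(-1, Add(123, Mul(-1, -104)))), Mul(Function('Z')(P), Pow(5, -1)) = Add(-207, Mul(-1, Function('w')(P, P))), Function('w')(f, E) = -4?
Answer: 953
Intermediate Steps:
Function('Z')(P) = -1015 (Function('Z')(P) = Mul(5, Add(-207, Mul(-1, -4))) = Mul(5, Add(-207, 4)) = Mul(5, -203) = -1015)
Function('X')(l, s) = Add(97, l, s) (Function('X')(l, s) = Add(Add(Add(l, s), Pow(-18, 2)), Mul(-1, Add(123, Mul(-1, -104)))) = Add(Add(Add(l, s), 324), Mul(-1, Add(123, 104))) = Add(Add(324, l, s), Mul(-1, 227)) = Add(Add(324, l, s), -227) = Add(97, l, s))
Add(Function('X')(-213, 54), Mul(-1, Function('Z')(Add(-64, Mul(-1, -167))))) = Add(Add(97, -213, 54), Mul(-1, -1015)) = Add(-62, 1015) = 953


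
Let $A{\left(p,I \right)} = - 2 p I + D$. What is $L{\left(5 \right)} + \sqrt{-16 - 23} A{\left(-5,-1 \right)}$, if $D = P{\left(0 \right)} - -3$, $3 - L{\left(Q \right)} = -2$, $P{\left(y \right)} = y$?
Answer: $5 - 7 i \sqrt{39} \approx 5.0 - 43.715 i$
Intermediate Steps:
$L{\left(Q \right)} = 5$ ($L{\left(Q \right)} = 3 - -2 = 3 + 2 = 5$)
$D = 3$ ($D = 0 - -3 = 0 + 3 = 3$)
$A{\left(p,I \right)} = 3 - 2 I p$ ($A{\left(p,I \right)} = - 2 p I + 3 = - 2 I p + 3 = 3 - 2 I p$)
$L{\left(5 \right)} + \sqrt{-16 - 23} A{\left(-5,-1 \right)} = 5 + \sqrt{-16 - 23} \left(3 - \left(-2\right) \left(-5\right)\right) = 5 + \sqrt{-39} \left(3 - 10\right) = 5 + i \sqrt{39} \left(-7\right) = 5 - 7 i \sqrt{39}$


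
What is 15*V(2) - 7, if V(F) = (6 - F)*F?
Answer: 113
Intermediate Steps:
V(F) = F*(6 - F)
15*V(2) - 7 = 15*(2*(6 - 1*2)) - 7 = 15*(2*(6 - 2)) - 7 = 15*(2*4) - 7 = 15*8 - 7 = 120 - 7 = 113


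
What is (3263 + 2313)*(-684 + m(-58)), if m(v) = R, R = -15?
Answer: -3897624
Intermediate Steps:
m(v) = -15
(3263 + 2313)*(-684 + m(-58)) = (3263 + 2313)*(-684 - 15) = 5576*(-699) = -3897624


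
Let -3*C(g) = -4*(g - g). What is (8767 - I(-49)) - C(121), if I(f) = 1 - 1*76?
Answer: 8842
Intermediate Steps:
I(f) = -75 (I(f) = 1 - 76 = -75)
C(g) = 0 (C(g) = -(-4)*(g - g)/3 = -(-4)*0/3 = -1/3*0 = 0)
(8767 - I(-49)) - C(121) = (8767 - 1*(-75)) - 1*0 = (8767 + 75) + 0 = 8842 + 0 = 8842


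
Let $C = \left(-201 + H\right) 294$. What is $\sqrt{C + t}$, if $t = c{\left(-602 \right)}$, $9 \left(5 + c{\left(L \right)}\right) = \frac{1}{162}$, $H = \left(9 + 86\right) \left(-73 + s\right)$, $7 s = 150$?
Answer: $\frac{i \sqrt{4372509922}}{54} \approx 1224.5 i$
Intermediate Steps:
$s = \frac{150}{7}$ ($s = \frac{1}{7} \cdot 150 = \frac{150}{7} \approx 21.429$)
$H = - \frac{34295}{7}$ ($H = \left(9 + 86\right) \left(-73 + \frac{150}{7}\right) = 95 \left(- \frac{361}{7}\right) = - \frac{34295}{7} \approx -4899.3$)
$C = -1499484$ ($C = \left(-201 - \frac{34295}{7}\right) 294 = \left(- \frac{35702}{7}\right) 294 = -1499484$)
$c{\left(L \right)} = - \frac{7289}{1458}$ ($c{\left(L \right)} = -5 + \frac{1}{9 \cdot 162} = -5 + \frac{1}{9} \cdot \frac{1}{162} = -5 + \frac{1}{1458} = - \frac{7289}{1458}$)
$t = - \frac{7289}{1458} \approx -4.9993$
$\sqrt{C + t} = \sqrt{-1499484 - \frac{7289}{1458}} = \sqrt{- \frac{2186254961}{1458}} = \frac{i \sqrt{4372509922}}{54}$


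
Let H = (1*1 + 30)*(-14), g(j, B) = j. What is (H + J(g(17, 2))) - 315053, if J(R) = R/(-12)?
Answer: -3785861/12 ≈ -3.1549e+5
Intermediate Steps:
J(R) = -R/12 (J(R) = R*(-1/12) = -R/12)
H = -434 (H = (1 + 30)*(-14) = 31*(-14) = -434)
(H + J(g(17, 2))) - 315053 = (-434 - 1/12*17) - 315053 = (-434 - 17/12) - 315053 = -5225/12 - 315053 = -3785861/12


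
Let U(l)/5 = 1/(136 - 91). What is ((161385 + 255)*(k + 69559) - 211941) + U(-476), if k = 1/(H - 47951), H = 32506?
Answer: 312575116985156/27801 ≈ 1.1243e+10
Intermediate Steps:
k = -1/15445 (k = 1/(32506 - 47951) = 1/(-15445) = -1/15445 ≈ -6.4746e-5)
U(l) = ⅑ (U(l) = 5/(136 - 91) = 5/45 = 5*(1/45) = ⅑)
((161385 + 255)*(k + 69559) - 211941) + U(-476) = ((161385 + 255)*(-1/15445 + 69559) - 211941) + ⅑ = (161640*(1074338754/15445) - 211941) + ⅑ = (34731223239312/3089 - 211941) + ⅑ = 34730568553563/3089 + ⅑ = 312575116985156/27801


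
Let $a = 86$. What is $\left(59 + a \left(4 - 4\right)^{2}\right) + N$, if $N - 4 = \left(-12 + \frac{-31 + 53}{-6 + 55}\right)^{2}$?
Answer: $\frac{471619}{2401} \approx 196.43$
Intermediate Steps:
$N = \frac{329960}{2401}$ ($N = 4 + \left(-12 + \frac{-31 + 53}{-6 + 55}\right)^{2} = 4 + \left(-12 + \frac{22}{49}\right)^{2} = 4 + \left(- \frac{566}{49}\right)^{2} = 4 + \frac{320356}{2401} = \frac{329960}{2401} \approx 137.43$)
$\left(59 + a \left(4 - 4\right)^{2}\right) + N = \left(59 + 86 \left(4 - 4\right)^{2}\right) + \frac{329960}{2401} = \left(59 + 86 \cdot 0^{2}\right) + \frac{329960}{2401} = \left(59 + 86 \cdot 0\right) + \frac{329960}{2401} = \left(59 + 0\right) + \frac{329960}{2401} = 59 + \frac{329960}{2401} = \frac{471619}{2401}$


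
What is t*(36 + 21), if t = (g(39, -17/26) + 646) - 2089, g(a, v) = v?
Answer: -2139495/26 ≈ -82288.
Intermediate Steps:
t = -37535/26 (t = (-17/26 + 646) - 2089 = 16779/26 - 2089 = -37535/26 ≈ -1443.7)
t*(36 + 21) = -37535*(36 + 21)/26 = -37535/26*57 = -2139495/26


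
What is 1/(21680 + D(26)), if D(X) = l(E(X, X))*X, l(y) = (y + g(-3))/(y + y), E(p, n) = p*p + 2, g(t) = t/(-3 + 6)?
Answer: 678/14707841 ≈ 4.6098e-5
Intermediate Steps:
g(t) = t/3
E(p, n) = 2 + p² (E(p, n) = p² + 2 = 2 + p²)
l(y) = (-1 + y)/(2*y) (l(y) = (y + (⅓)*(-3))/(y + y) = (y - 1)/((2*y)) = (-1 + y)*(1/(2*y)) = (-1 + y)/(2*y))
D(X) = X*(1 + X²)/(2*(2 + X²)) (D(X) = ((-1 + (2 + X²))/(2*(2 + X²)))*X = ((1 + X²)/(2*(2 + X²)))*X = X*(1 + X²)/(2*(2 + X²)))
1/(21680 + D(26)) = 1/(21680 + (26 + 26³)/(4 + 2*26²)) = 1/(21680 + (26 + 17576)/(4 + 2*676)) = 1/(21680 + 17602/(4 + 1352)) = 1/(21680 + 17602/1356) = 1/(21680 + (1/1356)*17602) = 1/(21680 + 8801/678) = 1/(14707841/678) = 678/14707841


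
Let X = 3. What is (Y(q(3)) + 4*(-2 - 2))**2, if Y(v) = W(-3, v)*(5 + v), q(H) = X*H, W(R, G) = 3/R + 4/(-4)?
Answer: 1936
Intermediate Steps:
W(R, G) = -1 + 3/R (W(R, G) = 3/R + 4*(-1/4) = 3/R - 1 = -1 + 3/R)
q(H) = 3*H
Y(v) = -10 - 2*v (Y(v) = ((3 - 1*(-3))/(-3))*(5 + v) = (-(3 + 3)/3)*(5 + v) = (-1/3*6)*(5 + v) = -2*(5 + v) = -10 - 2*v)
(Y(q(3)) + 4*(-2 - 2))**2 = ((-10 - 6*3) + 4*(-2 - 2))**2 = ((-10 - 2*9) + 4*(-4))**2 = ((-10 - 18) - 16)**2 = (-28 - 16)**2 = (-44)**2 = 1936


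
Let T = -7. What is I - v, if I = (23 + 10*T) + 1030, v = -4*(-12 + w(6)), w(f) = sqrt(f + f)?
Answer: 935 + 8*sqrt(3) ≈ 948.86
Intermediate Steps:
w(f) = sqrt(2)*sqrt(f) (w(f) = sqrt(2*f) = sqrt(2)*sqrt(f))
v = 48 - 8*sqrt(3) (v = -4*(-12 + sqrt(2)*sqrt(6)) = -4*(-12 + 2*sqrt(3)) = 48 - 8*sqrt(3) ≈ 34.144)
I = 983 (I = (23 + 10*(-7)) + 1030 = (23 - 70) + 1030 = -47 + 1030 = 983)
I - v = 983 - (48 - 8*sqrt(3)) = 983 + (-48 + 8*sqrt(3)) = 935 + 8*sqrt(3)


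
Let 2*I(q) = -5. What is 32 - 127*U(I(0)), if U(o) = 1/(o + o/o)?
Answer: 350/3 ≈ 116.67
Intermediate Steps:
I(q) = -5/2 (I(q) = (1/2)*(-5) = -5/2)
U(o) = 1/(1 + o) (U(o) = 1/(o + 1) = 1/(1 + o))
32 - 127*U(I(0)) = 32 - 127/(1 - 5/2) = 32 - 127/(-3/2) = 32 - 127*(-2/3) = 32 + 254/3 = 350/3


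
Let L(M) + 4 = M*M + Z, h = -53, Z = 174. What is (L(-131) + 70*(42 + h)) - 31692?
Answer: -15131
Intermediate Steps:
L(M) = 170 + M**2 (L(M) = -4 + (M*M + 174) = -4 + (M**2 + 174) = -4 + (174 + M**2) = 170 + M**2)
(L(-131) + 70*(42 + h)) - 31692 = ((170 + (-131)**2) + 70*(42 - 53)) - 31692 = ((170 + 17161) + 70*(-11)) - 31692 = (17331 - 770) - 31692 = 16561 - 31692 = -15131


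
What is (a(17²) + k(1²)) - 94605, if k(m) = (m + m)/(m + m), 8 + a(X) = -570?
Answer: -95182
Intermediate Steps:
a(X) = -578 (a(X) = -8 - 570 = -578)
k(m) = 1 (k(m) = (2*m)/((2*m)) = (2*m)*(1/(2*m)) = 1)
(a(17²) + k(1²)) - 94605 = (-578 + 1) - 94605 = -577 - 94605 = -95182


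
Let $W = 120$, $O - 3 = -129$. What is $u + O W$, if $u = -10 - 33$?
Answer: $-15163$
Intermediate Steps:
$O = -126$ ($O = 3 - 129 = -126$)
$u = -43$ ($u = -10 - 33 = -43$)
$u + O W = -43 - 15120 = -15163$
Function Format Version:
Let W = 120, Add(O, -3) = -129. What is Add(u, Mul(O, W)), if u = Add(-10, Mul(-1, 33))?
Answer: -15163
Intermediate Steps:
O = -126 (O = Add(3, -129) = -126)
u = -43 (u = Add(-10, -33) = -43)
Add(u, Mul(O, W)) = Add(-43, Mul(-126, 120)) = Add(-43, -15120) = -15163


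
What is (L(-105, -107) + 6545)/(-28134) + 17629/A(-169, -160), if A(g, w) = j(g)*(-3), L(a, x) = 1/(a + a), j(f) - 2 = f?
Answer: 34488667037/986659380 ≈ 34.955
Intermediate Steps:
j(f) = 2 + f
L(a, x) = 1/(2*a)
A(g, w) = -6 - 3*g (A(g, w) = (2 + g)*(-3) = -6 - 3*g)
(L(-105, -107) + 6545)/(-28134) + 17629/A(-169, -160) = ((½)/(-105) + 6545)/(-28134) + 17629/(-6 - 3*(-169)) = ((½)*(-1/105) + 6545)*(-1/28134) + 17629/(-6 + 507) = (-1/210 + 6545)*(-1/28134) + 17629/501 = (1374449/210)*(-1/28134) + 17629*(1/501) = -1374449/5908140 + 17629/501 = 34488667037/986659380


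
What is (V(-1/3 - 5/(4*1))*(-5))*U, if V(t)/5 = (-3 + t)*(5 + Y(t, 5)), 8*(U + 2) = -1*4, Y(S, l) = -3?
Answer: -6875/12 ≈ -572.92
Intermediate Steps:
U = -5/2 (U = -2 + (-1*4)/8 = -2 + (⅛)*(-4) = -2 - ½ = -5/2 ≈ -2.5000)
V(t) = -30 + 10*t (V(t) = 5*((-3 + t)*(5 - 3)) = 5*((-3 + t)*2) = 5*(-6 + 2*t) = -30 + 10*t)
(V(-1/3 - 5/(4*1))*(-5))*U = ((-30 + 10*(-1/3 - 5/(4*1)))*(-5))*(-5/2) = ((-30 + 10*(-1*⅓ - 5/4))*(-5))*(-5/2) = ((-30 + 10*(-⅓ - 5*¼))*(-5))*(-5/2) = ((-30 + 10*(-⅓ - 5/4))*(-5))*(-5/2) = ((-30 + 10*(-19/12))*(-5))*(-5/2) = ((-30 - 95/6)*(-5))*(-5/2) = -275/6*(-5)*(-5/2) = (1375/6)*(-5/2) = -6875/12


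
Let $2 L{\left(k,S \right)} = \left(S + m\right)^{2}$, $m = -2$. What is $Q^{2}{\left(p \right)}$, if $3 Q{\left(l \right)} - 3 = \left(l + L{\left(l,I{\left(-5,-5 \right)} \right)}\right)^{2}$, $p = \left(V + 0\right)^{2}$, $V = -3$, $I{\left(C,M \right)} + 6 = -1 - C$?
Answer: $\frac{85264}{9} \approx 9473.8$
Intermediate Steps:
$I{\left(C,M \right)} = -7 - C$ ($I{\left(C,M \right)} = -6 - \left(1 + C\right) = -7 - C$)
$L{\left(k,S \right)} = \frac{\left(-2 + S\right)^{2}}{2}$ ($L{\left(k,S \right)} = \frac{\left(S - 2\right)^{2}}{2} = \frac{\left(-2 + S\right)^{2}}{2}$)
$p = 9$ ($p = \left(-3 + 0\right)^{2} = \left(-3\right)^{2} = 9$)
$Q{\left(l \right)} = 1 + \frac{\left(8 + l\right)^{2}}{3}$ ($Q{\left(l \right)} = 1 + \frac{\left(l + \frac{\left(-2 - 2\right)^{2}}{2}\right)^{2}}{3} = 1 + \frac{\left(l + \frac{\left(-4\right)^{2}}{2}\right)^{2}}{3} = 1 + \frac{\left(l + \frac{1}{2} \cdot 16\right)^{2}}{3} = 1 + \frac{\left(l + 8\right)^{2}}{3} = 1 + \frac{\left(8 + l\right)^{2}}{3}$)
$Q^{2}{\left(p \right)} = \left(1 + \frac{\left(8 + 9\right)^{2}}{3}\right)^{2} = \left(1 + \frac{17^{2}}{3}\right)^{2} = \left(1 + \frac{1}{3} \cdot 289\right)^{2} = \left(1 + \frac{289}{3}\right)^{2} = \left(\frac{292}{3}\right)^{2} = \frac{85264}{9}$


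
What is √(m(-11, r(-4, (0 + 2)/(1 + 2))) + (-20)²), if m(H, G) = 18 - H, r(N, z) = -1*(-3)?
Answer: √429 ≈ 20.712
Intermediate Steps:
r(N, z) = 3
√(m(-11, r(-4, (0 + 2)/(1 + 2))) + (-20)²) = √((18 - 1*(-11)) + (-20)²) = √((18 + 11) + 400) = √(29 + 400) = √429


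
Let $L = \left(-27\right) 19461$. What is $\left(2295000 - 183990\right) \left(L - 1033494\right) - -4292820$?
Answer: $-3290935747590$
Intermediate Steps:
$L = -525447$
$\left(2295000 - 183990\right) \left(L - 1033494\right) - -4292820 = \left(2295000 - 183990\right) \left(-525447 - 1033494\right) - -4292820 = 2111010 \left(-1558941\right) + 4292820 = -3290940040410 + 4292820 = -3290935747590$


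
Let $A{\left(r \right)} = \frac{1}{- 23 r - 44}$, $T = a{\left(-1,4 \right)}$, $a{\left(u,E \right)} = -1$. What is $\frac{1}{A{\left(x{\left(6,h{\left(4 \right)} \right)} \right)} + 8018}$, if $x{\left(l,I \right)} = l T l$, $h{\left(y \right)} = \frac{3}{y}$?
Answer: $\frac{784}{6286113} \approx 0.00012472$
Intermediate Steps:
$T = -1$
$x{\left(l,I \right)} = - l^{2}$ ($x{\left(l,I \right)} = l \left(-1\right) l = - l l = - l^{2}$)
$A{\left(r \right)} = \frac{1}{-44 - 23 r}$
$\frac{1}{A{\left(x{\left(6,h{\left(4 \right)} \right)} \right)} + 8018} = \frac{1}{- \frac{1}{44 + 23 \left(- 6^{2}\right)} + 8018} = \frac{1}{- \frac{1}{44 + 23 \left(\left(-1\right) 36\right)} + 8018} = \frac{1}{- \frac{1}{44 + 23 \left(-36\right)} + 8018} = \frac{1}{- \frac{1}{44 - 828} + 8018} = \frac{1}{- \frac{1}{-784} + 8018} = \frac{1}{\left(-1\right) \left(- \frac{1}{784}\right) + 8018} = \frac{1}{\frac{1}{784} + 8018} = \frac{1}{\frac{6286113}{784}} = \frac{784}{6286113}$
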